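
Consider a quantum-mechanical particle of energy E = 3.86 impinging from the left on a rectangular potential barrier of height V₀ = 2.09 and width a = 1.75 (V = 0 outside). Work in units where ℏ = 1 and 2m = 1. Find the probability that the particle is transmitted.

T = 0.922

Above the barrier the interior wavenumber is k₂ = √(2m(E − V₀))/ℏ = 1.330, giving phase k₂a = 2.328.
T = [1 + V₀² sin²(k₂a) / (4E(E − V₀))]⁻¹ = 1/1.084 = 0.922.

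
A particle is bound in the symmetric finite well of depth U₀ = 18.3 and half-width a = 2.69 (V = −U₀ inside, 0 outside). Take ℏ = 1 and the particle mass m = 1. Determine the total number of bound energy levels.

The dimensionless depth is z₀ = a√(2mU₀)/ℏ = 2.69 × √(36.60) = 16.27.
A new bound state (alternating even/odd) appears each time z₀ passes a multiple of π/2, so N = ⌊2z₀/π⌋ + 1 = ⌊10.36⌋ + 1 = 11.

N = 11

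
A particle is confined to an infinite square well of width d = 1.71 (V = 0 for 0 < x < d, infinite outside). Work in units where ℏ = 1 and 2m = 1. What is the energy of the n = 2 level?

Requiring ψ(0) = ψ(d) = 0 quantises k = nπ/d, hence E_n = ℏ²k²/2m = n²π²ℏ²/(2md²).
E_2 = 2² × π² / (2 × 0.5 × 1.71²) = 13.50.

E = 13.5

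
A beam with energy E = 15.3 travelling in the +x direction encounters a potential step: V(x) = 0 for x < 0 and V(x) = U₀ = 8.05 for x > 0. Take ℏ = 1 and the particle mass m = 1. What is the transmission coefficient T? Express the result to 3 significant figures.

The wavenumbers are k₁ = √(2mE)/ℏ = 5.532 on the left and k₂ = √(2m(E − U₀))/ℏ = 3.808 on the right.
Continuity of ψ and ψ′ at the step yields the reflection amplitude r = (k₁ − k₂)/(k₁ + k₂) = 0.1846; thus R = |r|² = 0.03407, T = 0.9659.

T = 0.966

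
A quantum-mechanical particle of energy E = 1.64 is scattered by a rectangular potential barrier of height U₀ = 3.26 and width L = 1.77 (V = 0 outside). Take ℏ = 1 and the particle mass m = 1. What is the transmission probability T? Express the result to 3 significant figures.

T = 0.00681

E < U₀: inside the barrier ψ ∝ e^{±κx} with κ = √(2m(U₀ − E))/ℏ = 1.800.
κL = 3.186, sinh(κL) = 12.08.
The exact tunnelling result is T⁻¹ = 1 + U₀² sinh²(κL) / [4E(U₀ − E)] = 146.8, so T = 0.00681.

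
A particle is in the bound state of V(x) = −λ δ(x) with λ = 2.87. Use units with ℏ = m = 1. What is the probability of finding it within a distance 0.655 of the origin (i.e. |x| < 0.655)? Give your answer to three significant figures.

P = 0.977

The normalised bound state is ψ = √κ e^{−κ|x|} with κ = mλ/ℏ² = 2.870.
P(|x| < d) = ∫_{−d}^{d} κ e^{−2κ|x|} dx = 1 − e^{−2κd} = 1 − e^{−3.760} = 0.9767.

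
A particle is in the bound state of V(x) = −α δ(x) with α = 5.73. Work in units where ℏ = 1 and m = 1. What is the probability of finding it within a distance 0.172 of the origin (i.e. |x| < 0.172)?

P = 0.861

The normalised bound state is ψ = √κ e^{−κ|x|} with κ = mα/ℏ² = 5.730.
P(|x| < d) = ∫_{−d}^{d} κ e^{−2κ|x|} dx = 1 − e^{−2κd} = 1 − e^{−1.971} = 0.8607.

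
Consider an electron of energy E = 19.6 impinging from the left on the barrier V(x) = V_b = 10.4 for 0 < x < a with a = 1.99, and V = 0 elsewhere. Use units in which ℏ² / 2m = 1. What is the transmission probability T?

T = 0.991

Above the barrier the interior wavenumber is k₂ = √(2m(E − V_b))/ℏ = 3.033, giving phase k₂a = 6.036.
Matching at both interfaces gives T⁻¹ = 1 + V_b² sin²(k₂a) / [4E(E − V_b)] = 1.009, hence T = 0.991.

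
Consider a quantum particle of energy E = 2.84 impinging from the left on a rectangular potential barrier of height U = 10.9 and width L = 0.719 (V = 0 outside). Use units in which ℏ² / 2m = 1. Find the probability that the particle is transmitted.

T = 0.0510

Since E < U the interior solution is evanescent with decay constant κ = √(2m(U − E))/ℏ = 2.839.
κL = 2.041, sinh(κL) = 3.785.
Matching ψ, ψ′ at both faces gives T = [1 + U² sinh²(κL) / (4E(U − E))]⁻¹ = 1/19.59 = 0.0510.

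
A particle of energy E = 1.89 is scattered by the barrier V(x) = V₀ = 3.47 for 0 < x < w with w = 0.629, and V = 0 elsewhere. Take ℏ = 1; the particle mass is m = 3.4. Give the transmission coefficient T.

T = 0.0622

Since E < V₀ the interior solution is evanescent with decay constant κ = √(2m(V₀ − E))/ℏ = 3.278.
κw = 2.062, sinh(κw) = 3.866.
Matching ψ, ψ′ at both faces gives T = [1 + V₀² sinh²(κw) / (4E(V₀ − E))]⁻¹ = 1/16.07 = 0.0622.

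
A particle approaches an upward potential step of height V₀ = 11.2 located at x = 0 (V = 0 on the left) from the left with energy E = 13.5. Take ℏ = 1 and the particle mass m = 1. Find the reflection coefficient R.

R = 0.173

On each side the TISE gives plane waves with k = √(2m(E − V))/ℏ: k₁ = √(2·1·13.5) = 5.196, k₂ = √(2·1·2.3) = 2.145.
Matching ψ and ψ′ at x = 0 gives r = (k₁ − k₂)/(k₁ + k₂), so R = r² = 0.1728 and T = 1 − R = 0.8272.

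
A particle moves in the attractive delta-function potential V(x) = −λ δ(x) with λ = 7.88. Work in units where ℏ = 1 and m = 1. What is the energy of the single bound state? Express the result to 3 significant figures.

E = -31.0

For x ≠ 0 the bound state is ψ ∝ e^{−κ|x|}; integrating the TISE across the delta gives the cusp condition 2κ = 2mλ/ℏ², so κ = 7.880.
Then E = −ℏ²κ²/(2m) = −mλ²/(2ℏ²) = -31.05.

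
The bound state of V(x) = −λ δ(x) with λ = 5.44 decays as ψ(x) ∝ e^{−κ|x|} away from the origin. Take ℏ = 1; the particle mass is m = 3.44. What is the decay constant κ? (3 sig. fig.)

Integrating the TISE across x = 0 gives the cusp condition ψ'(0⁺) − ψ'(0⁻) = −(2mλ/ℏ²)ψ(0).
With ψ ∝ e^{−κ|x|} this yields −2κ = −2mλ/ℏ², so κ = mλ/ℏ² = 18.71.

κ = 18.7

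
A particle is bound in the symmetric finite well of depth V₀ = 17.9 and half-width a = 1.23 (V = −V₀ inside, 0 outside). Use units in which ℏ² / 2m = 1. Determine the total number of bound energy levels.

N = 4

Define the well-strength parameter z₀ = (a/ℏ)√(2mV₀) = 1.23 × √(2·0.5·17.9) = 5.204.
A new bound state (alternating even/odd) appears each time z₀ passes a multiple of π/2, so N = ⌊2z₀/π⌋ + 1 = ⌊3.313⌋ + 1 = 4.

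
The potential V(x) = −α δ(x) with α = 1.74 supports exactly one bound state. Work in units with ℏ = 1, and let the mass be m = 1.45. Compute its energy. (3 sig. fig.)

E = -2.20

The bound state is ψ(x) = √κ e^{−κ|x|}. The derivative jump ψ'(0⁺) − ψ'(0⁻) = −(2mα/ℏ²)ψ(0) fixes κ = mα/ℏ² = 2.523.
Then E = −ℏ²κ²/(2m) = −mα²/(2ℏ²) = -2.195.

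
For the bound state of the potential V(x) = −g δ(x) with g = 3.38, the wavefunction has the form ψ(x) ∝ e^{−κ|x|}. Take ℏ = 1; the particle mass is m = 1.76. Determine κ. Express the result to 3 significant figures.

κ = 5.95

Integrating the TISE across x = 0 gives the cusp condition ψ'(0⁺) − ψ'(0⁻) = −(2mg/ℏ²)ψ(0).
With ψ ∝ e^{−κ|x|} this yields −2κ = −2mg/ℏ², so κ = mg/ℏ² = 5.949.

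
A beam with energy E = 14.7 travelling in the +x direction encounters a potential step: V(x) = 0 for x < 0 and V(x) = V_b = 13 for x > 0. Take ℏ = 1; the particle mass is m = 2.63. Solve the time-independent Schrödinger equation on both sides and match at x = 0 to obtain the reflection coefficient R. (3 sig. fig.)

R = 0.243

On each side the TISE gives plane waves with k = √(2m(E − V))/ℏ: k₁ = √(2·2.63·14.7) = 8.793, k₂ = √(2·2.63·1.7) = 2.990.
Continuity of ψ and ψ′ at the step yields the reflection amplitude r = (k₁ − k₂)/(k₁ + k₂) = 0.4925; thus R = |r|² = 0.2425, T = 0.7575.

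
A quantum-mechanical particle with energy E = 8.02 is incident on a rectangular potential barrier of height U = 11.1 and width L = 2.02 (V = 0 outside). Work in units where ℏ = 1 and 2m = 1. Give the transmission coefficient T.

Since E < U the interior solution is evanescent with decay constant κ = √(2m(U − E))/ℏ = 1.755.
κL = 3.545, sinh(κL) = 17.31.
The exact tunnelling result is T⁻¹ = 1 + U² sinh²(κL) / [4E(U − E)] = 374.5, so T = 0.00267.

T = 0.00267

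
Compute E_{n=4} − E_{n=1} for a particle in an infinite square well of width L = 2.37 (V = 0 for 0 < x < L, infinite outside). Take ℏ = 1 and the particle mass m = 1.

ΔE = 13.2

E_n = n²π²ℏ²/(2mL²), so ΔE = (4² − 1²) π²ℏ²/(2mL²).
ΔE = 15 × π² / (2 × 1 × 2.37²) = 13.18.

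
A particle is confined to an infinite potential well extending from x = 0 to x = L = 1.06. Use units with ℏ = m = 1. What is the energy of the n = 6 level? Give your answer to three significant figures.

The infinite-well eigenfunctions ψ_n = √(2/L) sin(nπx/L) vanish at both walls, giving E_n = n²π²ℏ²/(2mL²).
E_6 = 6² × π² / (2 × 1 × 1.06²) = 158.1.

E = 158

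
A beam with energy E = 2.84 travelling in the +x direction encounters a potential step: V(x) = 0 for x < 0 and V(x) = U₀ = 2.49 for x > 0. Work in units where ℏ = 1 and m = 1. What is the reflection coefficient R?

R = 0.231

The wavenumbers are k₁ = √(2mE)/ℏ = 2.383 on the left and k₂ = √(2m(E − U₀))/ℏ = 0.8367 on the right.
Continuity of ψ and ψ′ at the step yields the reflection amplitude r = (k₁ − k₂)/(k₁ + k₂) = 0.4803; thus R = |r|² = 0.2307, T = 0.7693.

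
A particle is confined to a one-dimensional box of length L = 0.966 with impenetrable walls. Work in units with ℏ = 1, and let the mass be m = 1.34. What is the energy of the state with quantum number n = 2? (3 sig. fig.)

Requiring ψ(0) = ψ(L) = 0 quantises k = nπ/L, hence E_n = ℏ²k²/2m = n²π²ℏ²/(2mL²).
E_2 = 2² × π² / (2 × 1.34 × 0.966²) = 15.79.

E = 15.8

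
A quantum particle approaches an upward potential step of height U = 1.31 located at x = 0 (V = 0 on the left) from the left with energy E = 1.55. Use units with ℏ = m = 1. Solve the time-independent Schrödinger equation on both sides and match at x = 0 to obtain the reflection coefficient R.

R = 0.189

On each side the TISE gives plane waves with k = √(2m(E − V))/ℏ: k₁ = √(2·1·1.55) = 1.761, k₂ = √(2·1·0.24) = 0.6928.
Continuity of ψ and ψ′ at the step yields the reflection amplitude r = (k₁ − k₂)/(k₁ + k₂) = 0.4352; thus R = |r|² = 0.1894, T = 0.8106.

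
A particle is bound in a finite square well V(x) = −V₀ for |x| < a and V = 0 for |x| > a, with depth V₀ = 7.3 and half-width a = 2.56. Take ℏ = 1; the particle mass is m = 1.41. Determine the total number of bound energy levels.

Define the well-strength parameter z₀ = (a/ℏ)√(2mV₀) = 2.56 × √(2·1.41·7.3) = 11.62.
The even/odd transcendental equations gain one root per π/2 in z₀, giving N = 1 + ⌊2z₀/π⌋ = 1 + ⌊7.394⌋ = 8.

N = 8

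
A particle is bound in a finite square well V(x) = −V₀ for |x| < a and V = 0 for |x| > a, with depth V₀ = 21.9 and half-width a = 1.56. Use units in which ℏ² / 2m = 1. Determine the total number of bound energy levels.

N = 5

The dimensionless depth is z₀ = a√(2mV₀)/ℏ = 1.56 × √(21.90) = 7.300.
A new bound state (alternating even/odd) appears each time z₀ passes a multiple of π/2, so N = ⌊2z₀/π⌋ + 1 = ⌊4.648⌋ + 1 = 5.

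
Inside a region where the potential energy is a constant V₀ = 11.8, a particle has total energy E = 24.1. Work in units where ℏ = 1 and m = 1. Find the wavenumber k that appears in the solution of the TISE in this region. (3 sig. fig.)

k = 4.96

With E > V₀ the solution is oscillatory, ψ ∝ e^{±ikx} with k = √(2m(E − V₀))/ℏ.
k = √(2 × 1 × 12.3) = 4.960.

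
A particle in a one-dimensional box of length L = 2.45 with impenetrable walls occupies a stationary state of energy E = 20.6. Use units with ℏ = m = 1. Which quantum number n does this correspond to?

For an infinite well E_n = n²π²ℏ²/(2mL²), so n = (L/πℏ)√(2mE).
n = (2.45/π) × √(2 × 1 × 20.6) = 5.006 → n = 5.

n = 5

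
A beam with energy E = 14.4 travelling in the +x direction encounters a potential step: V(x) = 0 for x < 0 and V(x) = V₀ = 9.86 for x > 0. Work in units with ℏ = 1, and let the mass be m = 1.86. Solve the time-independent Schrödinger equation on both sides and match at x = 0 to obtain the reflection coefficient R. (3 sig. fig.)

R = 0.0789

On each side the TISE gives plane waves with k = √(2m(E − V))/ℏ: k₁ = √(2·1.86·14.4) = 7.319, k₂ = √(2·1.86·4.54) = 4.110.
Continuity of ψ and ψ′ at the step yields the reflection amplitude r = (k₁ − k₂)/(k₁ + k₂) = 0.2808; thus R = |r|² = 0.07886, T = 0.9211.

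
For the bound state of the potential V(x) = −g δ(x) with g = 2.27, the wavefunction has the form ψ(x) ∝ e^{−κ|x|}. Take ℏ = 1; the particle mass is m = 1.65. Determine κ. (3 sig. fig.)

κ = 3.75

Integrate −(ℏ²/2m)ψ'' − gδ(x)ψ = Eψ from −ε to +ε: the ψ'' term gives ψ'(0⁺) − ψ'(0⁻) and the δ term gives −(2mg/ℏ²)ψ(0).
With ψ ∝ e^{−κ|x|} this yields −2κ = −2mg/ℏ², so κ = mg/ℏ² = 3.746.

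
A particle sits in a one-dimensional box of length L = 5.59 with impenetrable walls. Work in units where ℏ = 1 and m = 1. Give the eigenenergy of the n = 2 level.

The infinite-well eigenfunctions ψ_n = √(2/L) sin(nπx/L) vanish at both walls, giving E_n = n²π²ℏ²/(2mL²).
E_2 = 2² × π² / (2 × 1 × 5.59²) = 0.6317.

E = 0.632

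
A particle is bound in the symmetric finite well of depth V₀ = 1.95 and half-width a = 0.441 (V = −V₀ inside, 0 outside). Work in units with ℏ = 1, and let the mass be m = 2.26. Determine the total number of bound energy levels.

Define the well-strength parameter z₀ = (a/ℏ)√(2mV₀) = 0.441 × √(2·2.26·1.95) = 1.309.
The even/odd transcendental equations gain one root per π/2 in z₀, giving N = 1 + ⌊2z₀/π⌋ = 1 + ⌊0.8335⌋ = 1.

N = 1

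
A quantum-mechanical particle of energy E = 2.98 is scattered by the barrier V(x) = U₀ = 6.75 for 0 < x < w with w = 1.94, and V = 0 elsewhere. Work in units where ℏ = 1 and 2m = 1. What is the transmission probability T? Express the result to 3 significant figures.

E < U₀: inside the barrier ψ ∝ e^{±κx} with κ = √(2m(U₀ − E))/ℏ = 1.942.
κw = 3.767, sinh(κw) = 21.61.
The exact tunnelling result is T⁻¹ = 1 + U₀² sinh²(κw) / [4E(U₀ − E)] = 474.4, so T = 0.00211.

T = 0.00211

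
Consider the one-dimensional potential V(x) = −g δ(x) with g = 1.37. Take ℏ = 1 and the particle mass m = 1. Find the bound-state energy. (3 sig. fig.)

E = -0.938

For x ≠ 0 the bound state is ψ ∝ e^{−κ|x|}; integrating the TISE across the delta gives the cusp condition 2κ = 2mg/ℏ², so κ = 1.370.
Then E = −ℏ²κ²/(2m) = −mg²/(2ℏ²) = -0.9385.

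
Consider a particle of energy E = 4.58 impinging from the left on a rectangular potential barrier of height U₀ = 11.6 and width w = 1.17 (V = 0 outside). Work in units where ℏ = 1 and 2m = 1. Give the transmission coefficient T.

T = 0.00773

Since E < U₀ the interior solution is evanescent with decay constant κ = √(2m(U₀ − E))/ℏ = 2.650.
κw = 3.100, sinh(κw) = 11.08.
Matching ψ, ψ′ at both faces gives T = [1 + U₀² sinh²(κw) / (4E(U₀ − E))]⁻¹ = 1/129.4 = 0.00773.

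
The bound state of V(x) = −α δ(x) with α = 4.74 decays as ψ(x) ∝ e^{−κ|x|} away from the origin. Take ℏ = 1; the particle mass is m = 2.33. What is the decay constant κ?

κ = 11.0

Integrate −(ℏ²/2m)ψ'' − αδ(x)ψ = Eψ from −ε to +ε: the ψ'' term gives ψ'(0⁺) − ψ'(0⁻) and the δ term gives −(2mα/ℏ²)ψ(0).
With ψ ∝ e^{−κ|x|} this yields −2κ = −2mα/ℏ², so κ = mα/ℏ² = 11.04.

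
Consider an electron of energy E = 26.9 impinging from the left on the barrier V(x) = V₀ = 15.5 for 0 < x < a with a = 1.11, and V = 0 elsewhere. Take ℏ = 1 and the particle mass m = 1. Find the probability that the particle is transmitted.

T = 0.881

Above the barrier the interior wavenumber is k₂ = √(2m(E − V₀))/ℏ = 4.775, giving phase k₂a = 5.300.
Matching at both interfaces gives T⁻¹ = 1 + V₀² sin²(k₂a) / [4E(E − V₀)] = 1.136, hence T = 0.881.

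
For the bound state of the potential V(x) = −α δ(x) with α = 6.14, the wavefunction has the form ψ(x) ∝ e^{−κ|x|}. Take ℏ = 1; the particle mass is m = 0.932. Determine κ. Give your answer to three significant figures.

κ = 5.72

Integrating the TISE across x = 0 gives the cusp condition ψ'(0⁺) − ψ'(0⁻) = −(2mα/ℏ²)ψ(0).
With ψ ∝ e^{−κ|x|} this yields −2κ = −2mα/ℏ², so κ = mα/ℏ² = 5.722.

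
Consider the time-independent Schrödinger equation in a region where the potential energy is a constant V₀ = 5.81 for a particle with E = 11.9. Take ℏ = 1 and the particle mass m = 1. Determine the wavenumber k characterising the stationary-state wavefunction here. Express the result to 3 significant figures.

With E > V₀ the solution is oscillatory, ψ ∝ e^{±ikx} with k = √(2m(E − V₀))/ℏ.
k = √(2 × 1 × 6.09) = 3.490.

k = 3.49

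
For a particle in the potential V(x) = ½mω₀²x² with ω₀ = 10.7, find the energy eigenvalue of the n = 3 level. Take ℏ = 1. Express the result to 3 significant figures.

E = 37.5

Using E_n = (n + ½)ℏω₀: E_3 = 3.5 × 10.7 = 37.45.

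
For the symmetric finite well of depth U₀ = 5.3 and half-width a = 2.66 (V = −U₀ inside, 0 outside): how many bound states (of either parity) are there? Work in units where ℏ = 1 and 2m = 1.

The dimensionless depth is z₀ = a√(2mU₀)/ℏ = 2.66 × √(5.300) = 6.124.
A new bound state (alternating even/odd) appears each time z₀ passes a multiple of π/2, so N = ⌊2z₀/π⌋ + 1 = ⌊3.899⌋ + 1 = 4.

N = 4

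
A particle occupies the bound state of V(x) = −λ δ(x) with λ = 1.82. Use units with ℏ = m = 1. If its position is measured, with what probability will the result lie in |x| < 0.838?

P = 0.953

The normalised bound state is ψ = √κ e^{−κ|x|} with κ = mλ/ℏ² = 1.820.
P(|x| < d) = ∫_{−d}^{d} κ e^{−2κ|x|} dx = 1 − e^{−2κd} = 1 − e^{−3.050} = 0.9527.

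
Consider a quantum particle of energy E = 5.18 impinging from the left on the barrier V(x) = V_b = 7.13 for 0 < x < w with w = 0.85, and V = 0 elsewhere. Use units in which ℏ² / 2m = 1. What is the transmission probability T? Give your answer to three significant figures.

T = 0.265

E < V_b: inside the barrier ψ ∝ e^{±κx} with κ = √(2m(V_b − E))/ℏ = 1.396.
κw = 1.187, sinh(κw) = 1.486.
Matching ψ, ψ′ at both faces gives T = [1 + V_b² sinh²(κw) / (4E(V_b − E))]⁻¹ = 1/3.778 = 0.265.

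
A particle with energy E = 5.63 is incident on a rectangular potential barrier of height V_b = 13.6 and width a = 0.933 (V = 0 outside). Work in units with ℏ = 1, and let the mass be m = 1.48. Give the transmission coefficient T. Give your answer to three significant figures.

T = 0.000450

Since E < V_b the interior solution is evanescent with decay constant κ = √(2m(V_b − E))/ℏ = 4.857.
κa = 4.532, sinh(κa) = 46.45.
The exact tunnelling result is T⁻¹ = 1 + V_b² sinh²(κa) / [4E(V_b − E)] = 2224, so T = 0.000450.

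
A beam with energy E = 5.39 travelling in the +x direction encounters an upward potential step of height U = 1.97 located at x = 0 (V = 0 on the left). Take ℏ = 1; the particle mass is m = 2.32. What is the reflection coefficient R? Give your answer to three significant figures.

On each side the TISE gives plane waves with k = √(2m(E − V))/ℏ: k₁ = √(2·2.32·5.39) = 5.001, k₂ = √(2·2.32·3.42) = 3.984.
Matching ψ and ψ′ at x = 0 gives r = (k₁ − k₂)/(k₁ + k₂), so R = r² = 0.01282 and T = 1 − R = 0.9872.

R = 0.0128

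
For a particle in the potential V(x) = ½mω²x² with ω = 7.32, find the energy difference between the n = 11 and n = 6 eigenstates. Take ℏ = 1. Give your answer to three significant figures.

ΔE = 36.6

E_n = ℏω(n + ½), so ΔE = (11 − 6) ℏω = 5 × 7.32 = 36.60.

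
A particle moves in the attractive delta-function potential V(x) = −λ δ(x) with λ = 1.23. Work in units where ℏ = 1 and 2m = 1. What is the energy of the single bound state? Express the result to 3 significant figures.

The bound state is ψ(x) = √κ e^{−κ|x|}. The derivative jump ψ'(0⁺) − ψ'(0⁻) = −(2mλ/ℏ²)ψ(0) fixes κ = mλ/ℏ² = 0.6150.
Then E = −ℏ²κ²/(2m) = −mλ²/(2ℏ²) = -0.3782.

E = -0.378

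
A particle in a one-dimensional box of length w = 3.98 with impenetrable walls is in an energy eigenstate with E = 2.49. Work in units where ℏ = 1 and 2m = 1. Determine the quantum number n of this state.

n = 2

For an infinite well E_n = n²π²ℏ²/(2mw²), so n = (w/πℏ)√(2mE).
n = (3.98/π) × √(2 × 0.5 × 2.49) = 1.999 → n = 2.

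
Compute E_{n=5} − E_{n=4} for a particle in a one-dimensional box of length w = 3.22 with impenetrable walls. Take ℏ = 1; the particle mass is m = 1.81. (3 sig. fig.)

E_n = n²π²ℏ²/(2mw²), so ΔE = (5² − 4²) π²ℏ²/(2mw²).
ΔE = 9 × π² / (2 × 1.81 × 3.22²) = 2.367.

ΔE = 2.37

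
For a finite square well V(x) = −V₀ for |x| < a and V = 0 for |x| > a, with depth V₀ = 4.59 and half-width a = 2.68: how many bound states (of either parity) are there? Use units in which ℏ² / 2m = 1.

The dimensionless depth is z₀ = a√(2mV₀)/ℏ = 2.68 × √(4.590) = 5.742.
The even/odd transcendental equations gain one root per π/2 in z₀, giving N = 1 + ⌊2z₀/π⌋ = 1 + ⌊3.655⌋ = 4.

N = 4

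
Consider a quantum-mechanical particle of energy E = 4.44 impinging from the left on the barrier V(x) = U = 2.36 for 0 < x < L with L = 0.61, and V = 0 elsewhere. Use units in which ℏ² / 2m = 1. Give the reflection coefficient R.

Above the barrier the interior wavenumber is k₂ = √(2m(E − U))/ℏ = 1.442, giving phase k₂L = 0.8798.
Matching at both interfaces gives T⁻¹ = 1 + U² sin²(k₂L) / [4E(E − U)] = 1.090, hence T = 0.918.
R = 1 − T = 0.0822.

R = 0.0822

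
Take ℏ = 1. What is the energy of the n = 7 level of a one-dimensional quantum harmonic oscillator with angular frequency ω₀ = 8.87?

E = 66.5

The oscillator eigenvalues are E_n = ℏω₀(n + ½), so E_7 = 8.87 × 7.5 = 66.53.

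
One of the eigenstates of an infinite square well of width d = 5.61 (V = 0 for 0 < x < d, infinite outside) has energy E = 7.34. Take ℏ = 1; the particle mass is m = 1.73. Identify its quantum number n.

From E_n = n²π²ℏ²/(2md²) invert to n = √(2md²E)/(πℏ).
n = (5.61/π) × √(2 × 1.73 × 7.34) = 8.999 → n = 9.

n = 9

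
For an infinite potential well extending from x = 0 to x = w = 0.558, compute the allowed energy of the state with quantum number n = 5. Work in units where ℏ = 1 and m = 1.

The infinite-well eigenfunctions ψ_n = √(2/w) sin(nπx/w) vanish at both walls, giving E_n = n²π²ℏ²/(2mw²).
E_5 = 5² × π² / (2 × 1 × 0.558²) = 396.2.

E = 396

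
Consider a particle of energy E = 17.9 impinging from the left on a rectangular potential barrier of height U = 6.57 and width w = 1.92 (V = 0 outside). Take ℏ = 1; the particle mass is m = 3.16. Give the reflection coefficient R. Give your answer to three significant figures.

Above the barrier the interior wavenumber is k₂ = √(2m(E − U))/ℏ = 8.462, giving phase k₂w = 16.25.
Matching at both interfaces gives T⁻¹ = 1 + U² sin²(k₂w) / [4E(E − U)] = 1.014, hence T = 0.986.
R = 1 − T = 0.0138.

R = 0.0138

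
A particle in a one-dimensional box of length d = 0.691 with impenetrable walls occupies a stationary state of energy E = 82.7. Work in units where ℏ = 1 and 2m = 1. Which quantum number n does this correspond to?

n = 2

From E_n = n²π²ℏ²/(2md²) invert to n = √(2md²E)/(πℏ).
n = (0.691/π) × √(2 × 0.5 × 82.7) = 2.000 → n = 2.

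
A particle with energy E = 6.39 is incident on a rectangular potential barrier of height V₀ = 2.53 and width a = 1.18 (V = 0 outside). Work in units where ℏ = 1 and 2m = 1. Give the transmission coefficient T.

T = 0.966

E > V₀: inside the barrier k₂ = √(2m(E − V₀))/ℏ = 1.965, k₂a = 2.318.
Matching at both interfaces gives T⁻¹ = 1 + V₀² sin²(k₂a) / [4E(E − V₀)] = 1.035, hence T = 0.966.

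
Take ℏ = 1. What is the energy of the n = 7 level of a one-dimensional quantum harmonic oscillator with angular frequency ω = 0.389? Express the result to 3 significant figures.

The oscillator eigenvalues are E_n = ℏω(n + ½), so E_7 = 0.389 × 7.5 = 2.918.

E = 2.92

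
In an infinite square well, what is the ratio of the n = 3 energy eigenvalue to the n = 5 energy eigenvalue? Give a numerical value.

0.36

E_n = n²π²ℏ²/(2mL²) so the ratio is n₂²/n₁² = 9/25 = 0.36.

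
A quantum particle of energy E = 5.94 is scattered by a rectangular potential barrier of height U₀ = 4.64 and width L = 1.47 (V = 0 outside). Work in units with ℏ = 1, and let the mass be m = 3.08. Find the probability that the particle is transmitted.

E > U₀: inside the barrier k₂ = √(2m(E − U₀))/ℏ = 2.830, k₂L = 4.160.
Matching at both interfaces gives T⁻¹ = 1 + U₀² sin²(k₂L) / [4E(E − U₀)] = 1.505, hence T = 0.664.

T = 0.664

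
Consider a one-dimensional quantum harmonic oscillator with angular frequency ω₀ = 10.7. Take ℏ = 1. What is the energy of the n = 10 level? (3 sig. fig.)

Using E_n = (n + ½)ℏω₀: E_10 = 10.5 × 10.7 = 112.4.

E = 112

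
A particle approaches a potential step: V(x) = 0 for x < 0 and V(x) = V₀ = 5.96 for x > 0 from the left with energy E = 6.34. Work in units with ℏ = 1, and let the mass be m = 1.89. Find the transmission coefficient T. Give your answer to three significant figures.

T = 0.632

On each side the TISE gives plane waves with k = √(2m(E − V))/ℏ: k₁ = √(2·1.89·6.34) = 4.895, k₂ = √(2·1.89·0.38) = 1.198.
Matching ψ and ψ′ at x = 0 gives r = (k₁ − k₂)/(k₁ + k₂), so R = r² = 0.3680 and T = 1 − R = 0.6320.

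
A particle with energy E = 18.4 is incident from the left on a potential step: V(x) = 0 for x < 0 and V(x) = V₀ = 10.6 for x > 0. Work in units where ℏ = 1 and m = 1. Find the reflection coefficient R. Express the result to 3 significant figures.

R = 0.0447

On each side the TISE gives plane waves with k = √(2m(E − V))/ℏ: k₁ = √(2·1·18.4) = 6.066, k₂ = √(2·1·7.8) = 3.950.
Matching ψ and ψ′ at x = 0 gives r = (k₁ − k₂)/(k₁ + k₂), so R = r² = 0.04466 and T = 1 − R = 0.9553.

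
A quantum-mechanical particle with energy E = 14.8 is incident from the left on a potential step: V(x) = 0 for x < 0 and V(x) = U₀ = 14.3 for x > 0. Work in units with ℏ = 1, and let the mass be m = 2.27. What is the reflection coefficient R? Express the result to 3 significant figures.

R = 0.475

The wavenumbers are k₁ = √(2mE)/ℏ = 8.197 on the left and k₂ = √(2m(E − U₀))/ℏ = 1.507 on the right.
Matching ψ and ψ′ at x = 0 gives r = (k₁ − k₂)/(k₁ + k₂), so R = r² = 0.4754 and T = 1 − R = 0.5246.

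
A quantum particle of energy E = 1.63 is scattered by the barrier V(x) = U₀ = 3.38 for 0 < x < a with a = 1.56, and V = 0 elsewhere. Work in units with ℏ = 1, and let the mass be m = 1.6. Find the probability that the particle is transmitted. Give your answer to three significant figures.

T = 0.00248

E < U₀: inside the barrier ψ ∝ e^{±κx} with κ = √(2m(U₀ − E))/ℏ = 2.366.
κa = 3.692, sinh(κa) = 20.04.
The exact tunnelling result is T⁻¹ = 1 + U₀² sinh²(κa) / [4E(U₀ − E)] = 403.2, so T = 0.00248.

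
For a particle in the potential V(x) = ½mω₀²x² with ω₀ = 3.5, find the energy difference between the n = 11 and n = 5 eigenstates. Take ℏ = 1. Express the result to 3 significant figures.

E_n = ℏω₀(n + ½), so ΔE = (11 − 5) ℏω₀ = 6 × 3.5 = 21.00.

ΔE = 21.0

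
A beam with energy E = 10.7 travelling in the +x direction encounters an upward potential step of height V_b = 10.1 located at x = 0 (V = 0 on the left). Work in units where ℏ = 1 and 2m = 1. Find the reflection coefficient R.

The wavenumbers are k₁ = √(2mE)/ℏ = 3.271 on the left and k₂ = √(2m(E − V_b))/ℏ = 0.7746 on the right.
Matching ψ and ψ′ at x = 0 gives r = (k₁ − k₂)/(k₁ + k₂), so R = r² = 0.3808 and T = 1 − R = 0.6192.

R = 0.381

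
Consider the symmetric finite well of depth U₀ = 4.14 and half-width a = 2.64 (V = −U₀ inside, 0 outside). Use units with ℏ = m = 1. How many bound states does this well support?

N = 5

The dimensionless depth is z₀ = a√(2mU₀)/ℏ = 2.64 × √(8.280) = 7.597.
A new bound state (alternating even/odd) appears each time z₀ passes a multiple of π/2, so N = ⌊2z₀/π⌋ + 1 = ⌊4.836⌋ + 1 = 5.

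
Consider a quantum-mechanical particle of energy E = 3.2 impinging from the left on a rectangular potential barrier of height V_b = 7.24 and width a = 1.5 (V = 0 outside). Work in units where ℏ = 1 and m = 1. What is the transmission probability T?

E < V_b: inside the barrier ψ ∝ e^{±κx} with κ = √(2m(V_b − E))/ℏ = 2.843.
κa = 4.264, sinh(κa) = 35.53.
Matching ψ, ψ′ at both faces gives T = [1 + V_b² sinh²(κa) / (4E(V_b − E))]⁻¹ = 1/1281 = 0.000781.

T = 0.000781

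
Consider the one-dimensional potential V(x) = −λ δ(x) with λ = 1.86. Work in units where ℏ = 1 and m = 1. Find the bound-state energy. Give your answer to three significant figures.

The bound state is ψ(x) = √κ e^{−κ|x|}. The derivative jump ψ'(0⁺) − ψ'(0⁻) = −(2mλ/ℏ²)ψ(0) fixes κ = mλ/ℏ² = 1.860.
Then E = −ℏ²κ²/(2m) = −mλ²/(2ℏ²) = -1.730.

E = -1.73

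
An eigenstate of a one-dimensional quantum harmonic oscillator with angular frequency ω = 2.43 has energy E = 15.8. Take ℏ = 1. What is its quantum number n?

n = 6

Invert E_n = (n + ½)ℏω: n = E/ℏω − ½ = 6.002, so n = 6.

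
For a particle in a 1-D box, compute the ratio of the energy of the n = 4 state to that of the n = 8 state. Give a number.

Since E_n ∝ n², the ratio is (4/8)² = 0.25.

0.25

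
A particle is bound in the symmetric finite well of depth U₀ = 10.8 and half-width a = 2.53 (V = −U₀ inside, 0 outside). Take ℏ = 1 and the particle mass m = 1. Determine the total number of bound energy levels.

The dimensionless depth is z₀ = a√(2mU₀)/ℏ = 2.53 × √(21.60) = 11.76.
The even/odd transcendental equations gain one root per π/2 in z₀, giving N = 1 + ⌊2z₀/π⌋ = 1 + ⌊7.486⌋ = 8.

N = 8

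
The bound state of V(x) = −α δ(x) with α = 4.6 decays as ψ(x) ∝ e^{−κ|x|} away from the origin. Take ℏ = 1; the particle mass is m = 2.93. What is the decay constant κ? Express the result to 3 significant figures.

κ = 13.5

Integrating the TISE across x = 0 gives the cusp condition ψ'(0⁺) − ψ'(0⁻) = −(2mα/ℏ²)ψ(0).
With ψ ∝ e^{−κ|x|} this yields −2κ = −2mα/ℏ², so κ = mα/ℏ² = 13.48.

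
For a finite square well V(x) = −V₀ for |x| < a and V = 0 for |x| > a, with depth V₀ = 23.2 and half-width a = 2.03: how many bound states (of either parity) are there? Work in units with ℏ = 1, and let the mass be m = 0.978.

Define the well-strength parameter z₀ = (a/ℏ)√(2mV₀) = 2.03 × √(2·0.978·23.2) = 13.67.
A new bound state (alternating even/odd) appears each time z₀ passes a multiple of π/2, so N = ⌊2z₀/π⌋ + 1 = ⌊8.706⌋ + 1 = 9.

N = 9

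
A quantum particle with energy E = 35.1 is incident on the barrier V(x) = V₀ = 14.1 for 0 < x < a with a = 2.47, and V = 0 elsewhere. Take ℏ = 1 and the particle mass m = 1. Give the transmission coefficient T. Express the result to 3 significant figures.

E > V₀: inside the barrier k₂ = √(2m(E − V₀))/ℏ = 6.481, k₂a = 16.01.
T = [1 + V₀² sin²(k₂a) / (4E(E − V₀))]⁻¹ = 1/1.006 = 0.994.

T = 0.994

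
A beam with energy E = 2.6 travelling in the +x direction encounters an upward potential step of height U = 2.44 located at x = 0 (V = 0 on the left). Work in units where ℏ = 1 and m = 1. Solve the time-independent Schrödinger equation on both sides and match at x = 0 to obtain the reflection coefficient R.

The wavenumbers are k₁ = √(2mE)/ℏ = 2.280 on the left and k₂ = √(2m(E − U))/ℏ = 0.5657 on the right.
Continuity of ψ and ψ′ at the step yields the reflection amplitude r = (k₁ − k₂)/(k₁ + k₂) = 0.6025; thus R = |r|² = 0.3630, T = 0.6370.

R = 0.363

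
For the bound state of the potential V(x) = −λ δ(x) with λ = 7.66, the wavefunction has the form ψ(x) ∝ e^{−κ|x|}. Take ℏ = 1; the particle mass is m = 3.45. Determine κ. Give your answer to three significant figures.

Integrate −(ℏ²/2m)ψ'' − λδ(x)ψ = Eψ from −ε to +ε: the ψ'' term gives ψ'(0⁺) − ψ'(0⁻) and the δ term gives −(2mλ/ℏ²)ψ(0).
With ψ ∝ e^{−κ|x|} this yields −2κ = −2mλ/ℏ², so κ = mλ/ℏ² = 26.43.

κ = 26.4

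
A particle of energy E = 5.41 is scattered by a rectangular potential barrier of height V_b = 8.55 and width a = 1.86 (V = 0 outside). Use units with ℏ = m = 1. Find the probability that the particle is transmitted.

E < V_b: inside the barrier ψ ∝ e^{±κx} with κ = √(2m(V_b − E))/ℏ = 2.506.
κa = 4.661, sinh(κa) = 52.87.
The exact tunnelling result is T⁻¹ = 1 + V_b² sinh²(κa) / [4E(V_b − E)] = 3009, so T = 0.000332.

T = 0.000332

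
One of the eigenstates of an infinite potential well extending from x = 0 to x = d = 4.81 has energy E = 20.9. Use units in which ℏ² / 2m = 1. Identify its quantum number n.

For an infinite well E_n = n²π²ℏ²/(2md²), so n = (d/πℏ)√(2mE).
n = (4.81/π) × √(2 × 0.5 × 20.9) = 7.000 → n = 7.

n = 7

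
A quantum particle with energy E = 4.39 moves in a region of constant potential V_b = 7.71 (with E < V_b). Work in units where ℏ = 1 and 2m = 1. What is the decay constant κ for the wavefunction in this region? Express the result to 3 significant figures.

κ = 1.82

Since E < V_b the TISE in this region is ψ'' = κ²ψ with κ = √(2m(V_b − E))/ℏ.
κ = √(2 × 0.5 × 3.32) = 1.822.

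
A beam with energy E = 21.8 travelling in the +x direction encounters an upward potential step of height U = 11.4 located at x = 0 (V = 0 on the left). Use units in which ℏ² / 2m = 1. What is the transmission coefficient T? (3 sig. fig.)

T = 0.967

The wavenumbers are k₁ = √(2mE)/ℏ = 4.669 on the left and k₂ = √(2m(E − U))/ℏ = 3.225 on the right.
Continuity of ψ and ψ′ at the step yields the reflection amplitude r = (k₁ − k₂)/(k₁ + k₂) = 0.1829; thus R = |r|² = 0.03347, T = 0.9665.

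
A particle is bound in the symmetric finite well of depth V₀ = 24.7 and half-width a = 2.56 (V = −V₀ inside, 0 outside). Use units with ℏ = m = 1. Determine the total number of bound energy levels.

N = 12

Define the well-strength parameter z₀ = (a/ℏ)√(2mV₀) = 2.56 × √(2·1·24.7) = 17.99.
A new bound state (alternating even/odd) appears each time z₀ passes a multiple of π/2, so N = ⌊2z₀/π⌋ + 1 = ⌊11.45⌋ + 1 = 12.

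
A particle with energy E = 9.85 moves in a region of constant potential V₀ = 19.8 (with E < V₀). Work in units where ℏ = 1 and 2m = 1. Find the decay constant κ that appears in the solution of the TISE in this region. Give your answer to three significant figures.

Since E < V₀ the TISE in this region is ψ'' = κ²ψ with κ = √(2m(V₀ − E))/ℏ.
κ = √(2 × 0.5 × 9.95) = 3.154.

κ = 3.15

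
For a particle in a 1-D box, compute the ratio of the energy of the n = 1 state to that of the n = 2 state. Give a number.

0.25

E_n = n²π²ℏ²/(2mL²) so the ratio is n₂²/n₁² = 1/4 = 0.25.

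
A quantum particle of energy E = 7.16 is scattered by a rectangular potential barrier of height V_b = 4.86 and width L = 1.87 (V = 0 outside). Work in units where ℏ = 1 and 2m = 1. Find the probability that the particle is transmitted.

Above the barrier the interior wavenumber is k₂ = √(2m(E − V_b))/ℏ = 1.517, giving phase k₂L = 2.836.
Matching at both interfaces gives T⁻¹ = 1 + V_b² sin²(k₂L) / [4E(E − V_b)] = 1.032, hence T = 0.969.

T = 0.969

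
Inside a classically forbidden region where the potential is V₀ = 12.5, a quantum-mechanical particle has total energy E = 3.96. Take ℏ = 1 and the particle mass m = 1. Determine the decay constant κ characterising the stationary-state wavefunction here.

Since E < V₀ the TISE in this region is ψ'' = κ²ψ with κ = √(2m(V₀ − E))/ℏ.
κ = √(2 × 1 × 8.54) = 4.133.

κ = 4.13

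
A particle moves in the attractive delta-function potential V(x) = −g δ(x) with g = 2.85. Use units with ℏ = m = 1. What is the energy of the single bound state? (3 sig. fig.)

E = -4.06

For x ≠ 0 the bound state is ψ ∝ e^{−κ|x|}; integrating the TISE across the delta gives the cusp condition 2κ = 2mg/ℏ², so κ = 2.850.
Then E = −ℏ²κ²/(2m) = −mg²/(2ℏ²) = -4.061.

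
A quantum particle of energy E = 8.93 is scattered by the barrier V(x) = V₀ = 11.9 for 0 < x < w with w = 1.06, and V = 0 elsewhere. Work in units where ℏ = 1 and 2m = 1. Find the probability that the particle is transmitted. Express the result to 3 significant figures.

E < V₀: inside the barrier ψ ∝ e^{±κx} with κ = √(2m(V₀ − E))/ℏ = 1.723.
κw = 1.827, sinh(κw) = 3.026.
Matching ψ, ψ′ at both faces gives T = [1 + V₀² sinh²(κw) / (4E(V₀ − E))]⁻¹ = 1/13.23 = 0.0756.

T = 0.0756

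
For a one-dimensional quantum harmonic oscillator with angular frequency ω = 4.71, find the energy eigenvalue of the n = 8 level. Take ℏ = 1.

The oscillator eigenvalues are E_n = ℏω(n + ½), so E_8 = 4.71 × 8.5 = 40.04.

E = 40.0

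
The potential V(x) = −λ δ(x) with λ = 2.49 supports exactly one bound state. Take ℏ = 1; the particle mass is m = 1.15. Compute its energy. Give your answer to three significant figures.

E = -3.57

For x ≠ 0 the bound state is ψ ∝ e^{−κ|x|}; integrating the TISE across the delta gives the cusp condition 2κ = 2mλ/ℏ², so κ = 2.864.
Then E = −ℏ²κ²/(2m) = −mλ²/(2ℏ²) = -3.565.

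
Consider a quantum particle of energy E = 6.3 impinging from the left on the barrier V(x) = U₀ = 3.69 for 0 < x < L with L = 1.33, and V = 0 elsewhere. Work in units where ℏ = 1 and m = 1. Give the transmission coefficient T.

Above the barrier the interior wavenumber is k₂ = √(2m(E − U₀))/ℏ = 2.285, giving phase k₂L = 3.039.
Matching at both interfaces gives T⁻¹ = 1 + U₀² sin²(k₂L) / [4E(E − U₀)] = 1.002, hence T = 0.998.

T = 0.998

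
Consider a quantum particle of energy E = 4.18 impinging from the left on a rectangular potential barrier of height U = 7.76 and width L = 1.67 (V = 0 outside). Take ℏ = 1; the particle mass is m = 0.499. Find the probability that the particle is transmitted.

E < U: inside the barrier ψ ∝ e^{±κx} with κ = √(2m(U − E))/ℏ = 1.890.
κL = 3.157, sinh(κL) = 11.72.
Matching ψ, ψ′ at both faces gives T = [1 + U² sinh²(κL) / (4E(U − E))]⁻¹ = 1/139.3 = 0.00718.

T = 0.00718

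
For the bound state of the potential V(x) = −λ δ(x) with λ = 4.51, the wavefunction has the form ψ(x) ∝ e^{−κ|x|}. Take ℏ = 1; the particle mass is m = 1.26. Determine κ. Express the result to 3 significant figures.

κ = 5.68

Integrate −(ℏ²/2m)ψ'' − λδ(x)ψ = Eψ from −ε to +ε: the ψ'' term gives ψ'(0⁺) − ψ'(0⁻) and the δ term gives −(2mλ/ℏ²)ψ(0).
With ψ ∝ e^{−κ|x|} this yields −2κ = −2mλ/ℏ², so κ = mλ/ℏ² = 5.683.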